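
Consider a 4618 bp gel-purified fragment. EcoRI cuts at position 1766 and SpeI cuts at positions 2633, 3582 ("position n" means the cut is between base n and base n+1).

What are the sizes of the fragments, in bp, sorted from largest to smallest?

1766, 1036, 949, 867 bp

Combined cut positions (sorted): 1766, 2633, 3582.
Linear molecule, 3 cuts → 4 fragments:
  1766 − 0 = 1766 bp
  2633 − 1766 = 867 bp
  3582 − 2633 = 949 bp
  4618 − 3582 = 1036 bp
Sorted largest to smallest: 1766, 1036, 949, 867 bp.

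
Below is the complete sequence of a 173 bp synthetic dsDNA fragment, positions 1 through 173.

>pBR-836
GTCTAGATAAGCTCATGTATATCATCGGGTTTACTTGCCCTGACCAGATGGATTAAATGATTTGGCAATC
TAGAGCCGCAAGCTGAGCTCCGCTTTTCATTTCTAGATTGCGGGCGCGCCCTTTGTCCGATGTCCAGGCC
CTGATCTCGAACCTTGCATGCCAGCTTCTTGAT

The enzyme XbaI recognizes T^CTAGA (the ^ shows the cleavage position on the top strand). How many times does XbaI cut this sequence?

3

TCTAGA occurs starting at positions 2, 69, 102.
XbaI cuts at 3 sites.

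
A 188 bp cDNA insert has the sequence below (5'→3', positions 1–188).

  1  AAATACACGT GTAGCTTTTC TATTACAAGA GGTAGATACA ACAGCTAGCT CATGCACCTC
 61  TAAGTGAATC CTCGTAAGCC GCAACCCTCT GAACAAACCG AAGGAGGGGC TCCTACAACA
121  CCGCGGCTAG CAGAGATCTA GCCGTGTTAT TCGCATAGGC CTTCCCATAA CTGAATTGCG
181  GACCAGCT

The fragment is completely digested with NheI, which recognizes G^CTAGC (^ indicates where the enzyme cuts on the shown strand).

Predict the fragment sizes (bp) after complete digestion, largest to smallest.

NheI sites (GCTAGC) start at positions 44, 126.
NheI cuts after the first base of each site, so after positions 44, 126.
Linear molecule, 2 cuts → 3 fragments:
  1–44 → 44 bp
  45–126 → 82 bp
  127–188 → 62 bp
Sorted largest to smallest: 82, 62, 44 bp.

82, 62, 44 bp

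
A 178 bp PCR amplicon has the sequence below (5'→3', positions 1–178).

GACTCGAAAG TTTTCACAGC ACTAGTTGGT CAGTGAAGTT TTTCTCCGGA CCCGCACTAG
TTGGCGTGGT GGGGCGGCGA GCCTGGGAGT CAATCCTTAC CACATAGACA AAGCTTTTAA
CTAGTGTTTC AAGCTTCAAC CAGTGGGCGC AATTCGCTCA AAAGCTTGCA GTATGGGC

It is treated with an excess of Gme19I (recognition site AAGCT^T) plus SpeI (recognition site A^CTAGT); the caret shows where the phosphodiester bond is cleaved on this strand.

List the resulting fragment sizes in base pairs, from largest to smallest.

Gme19I sites (AAGCTT) start at positions 111, 131, 162.
Gme19I cuts after base 5 of each site (before the last base), so after positions 115, 135, 166.
SpeI sites (ACTAGT) start at positions 21, 56, 120.
SpeI cuts after the first base of each site, so after positions 21, 56, 120.
Combined cut positions: 21, 56, 115, 120, 135, 166.
Linear molecule, 6 cuts → 7 fragments:
  1–21 → 21 bp
  22–56 → 35 bp
  57–115 → 59 bp
  116–120 → 5 bp
  121–135 → 15 bp
  136–166 → 31 bp
  167–178 → 12 bp
Sorted largest to smallest: 59, 35, 31, 21, 15, 12, 5 bp.

59, 35, 31, 21, 15, 12, 5 bp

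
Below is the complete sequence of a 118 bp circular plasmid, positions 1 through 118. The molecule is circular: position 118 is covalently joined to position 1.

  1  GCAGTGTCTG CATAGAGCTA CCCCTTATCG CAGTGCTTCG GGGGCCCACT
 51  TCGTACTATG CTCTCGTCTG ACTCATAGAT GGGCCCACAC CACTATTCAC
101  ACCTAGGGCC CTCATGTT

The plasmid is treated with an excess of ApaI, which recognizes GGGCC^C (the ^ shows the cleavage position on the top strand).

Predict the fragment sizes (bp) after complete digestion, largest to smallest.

ApaI sites (GGGCCC) start at positions 42, 81, 106.
ApaI cuts after base 5 of each site (before the last base), so after positions 46, 85, 110.
Circular molecule, 3 cuts → 3 fragments:
  47–85 → 39 bp
  86–110 → 25 bp
  111–118 then 1–46 → 8 + 46 = 54 bp
Sorted largest to smallest: 54, 39, 25 bp.

54, 39, 25 bp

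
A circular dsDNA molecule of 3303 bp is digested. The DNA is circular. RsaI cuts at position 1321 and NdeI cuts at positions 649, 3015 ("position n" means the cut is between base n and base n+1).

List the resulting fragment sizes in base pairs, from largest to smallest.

1694, 937, 672 bp

Combined cut positions (sorted): 649, 1321, 3015.
Circular molecule, 3 cuts → 3 fragments:
  1321 − 649 = 672 bp
  3015 − 1321 = 1694 bp
  wrap: 3303 − 3015 + 649 = 937 bp
Sorted largest to smallest: 1694, 937, 672 bp.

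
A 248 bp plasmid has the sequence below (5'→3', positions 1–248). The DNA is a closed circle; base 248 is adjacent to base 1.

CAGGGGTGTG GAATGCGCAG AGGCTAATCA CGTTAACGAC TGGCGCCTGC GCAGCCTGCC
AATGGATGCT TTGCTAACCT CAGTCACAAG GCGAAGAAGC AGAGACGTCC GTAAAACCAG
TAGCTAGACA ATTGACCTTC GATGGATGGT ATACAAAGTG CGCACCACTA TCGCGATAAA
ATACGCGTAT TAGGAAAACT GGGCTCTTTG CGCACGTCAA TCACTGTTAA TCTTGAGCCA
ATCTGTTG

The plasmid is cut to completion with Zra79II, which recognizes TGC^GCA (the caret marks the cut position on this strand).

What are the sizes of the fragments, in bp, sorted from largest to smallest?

111, 53, 50, 34 bp

Zra79II sites (TGCGCA) start at positions 14, 48, 159, 209.
Zra79II cuts after base 3 of each site, so after positions 16, 50, 161, 211.
Circular molecule, 4 cuts → 4 fragments:
  17–50 → 34 bp
  51–161 → 111 bp
  162–211 → 50 bp
  212–248 then 1–16 → 37 + 16 = 53 bp
Sorted largest to smallest: 111, 53, 50, 34 bp.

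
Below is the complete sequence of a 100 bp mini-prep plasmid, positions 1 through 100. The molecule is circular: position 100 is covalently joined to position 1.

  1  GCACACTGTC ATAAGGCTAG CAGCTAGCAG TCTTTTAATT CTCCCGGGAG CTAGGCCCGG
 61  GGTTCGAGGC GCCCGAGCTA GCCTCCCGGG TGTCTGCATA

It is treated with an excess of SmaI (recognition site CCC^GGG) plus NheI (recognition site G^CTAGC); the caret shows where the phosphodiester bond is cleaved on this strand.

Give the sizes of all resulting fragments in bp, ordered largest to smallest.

SmaI sites (CCCGGG) start at positions 43, 56, 85.
SmaI cuts after base 3 of each site, so after positions 45, 58, 87.
NheI sites (GCTAGC) start at positions 16, 23, 77.
NheI cuts after the first base of each site, so after positions 16, 23, 77.
Combined cut positions: 16, 23, 45, 58, 77, 87.
Circular molecule, 6 cuts → 6 fragments:
  17–23 → 7 bp
  24–45 → 22 bp
  46–58 → 13 bp
  59–77 → 19 bp
  78–87 → 10 bp
  88–100 then 1–16 → 13 + 16 = 29 bp
Sorted largest to smallest: 29, 22, 19, 13, 10, 7 bp.

29, 22, 19, 13, 10, 7 bp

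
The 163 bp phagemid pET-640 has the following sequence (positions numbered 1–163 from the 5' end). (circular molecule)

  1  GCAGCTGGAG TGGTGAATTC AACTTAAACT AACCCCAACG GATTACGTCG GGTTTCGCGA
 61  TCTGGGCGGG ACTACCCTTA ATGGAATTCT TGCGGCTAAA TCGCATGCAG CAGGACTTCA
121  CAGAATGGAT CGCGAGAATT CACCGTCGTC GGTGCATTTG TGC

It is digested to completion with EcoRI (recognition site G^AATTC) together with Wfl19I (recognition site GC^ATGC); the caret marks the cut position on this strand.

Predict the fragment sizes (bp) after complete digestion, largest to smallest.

EcoRI sites (GAATTC) start at positions 15, 84, 136.
EcoRI cuts after the first base of each site, so after positions 15, 84, 136.
The Wfl19I site (GCATGC) starts at position 103.
Wfl19I cuts after base 2 of each site, so after position 104.
Combined cut positions: 15, 84, 104, 136.
Circular molecule, 4 cuts → 4 fragments:
  16–84 → 69 bp
  85–104 → 20 bp
  105–136 → 32 bp
  137–163 then 1–15 → 27 + 15 = 42 bp
Sorted largest to smallest: 69, 42, 32, 20 bp.

69, 42, 32, 20 bp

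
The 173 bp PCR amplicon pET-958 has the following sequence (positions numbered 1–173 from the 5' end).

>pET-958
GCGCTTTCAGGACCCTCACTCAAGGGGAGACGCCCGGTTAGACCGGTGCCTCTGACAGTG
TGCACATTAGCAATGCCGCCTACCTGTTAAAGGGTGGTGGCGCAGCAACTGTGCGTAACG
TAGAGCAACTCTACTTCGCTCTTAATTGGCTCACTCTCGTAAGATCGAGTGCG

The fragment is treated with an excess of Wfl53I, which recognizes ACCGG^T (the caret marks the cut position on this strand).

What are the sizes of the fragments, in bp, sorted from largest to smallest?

The Wfl53I site (ACCGGT) starts at position 42.
Wfl53I cuts after base 5 of each site (before the last base), so after position 46.
Linear molecule, 1 cut → 2 fragments:
  1–46 → 46 bp
  47–173 → 127 bp
Sorted largest to smallest: 127, 46 bp.

127, 46 bp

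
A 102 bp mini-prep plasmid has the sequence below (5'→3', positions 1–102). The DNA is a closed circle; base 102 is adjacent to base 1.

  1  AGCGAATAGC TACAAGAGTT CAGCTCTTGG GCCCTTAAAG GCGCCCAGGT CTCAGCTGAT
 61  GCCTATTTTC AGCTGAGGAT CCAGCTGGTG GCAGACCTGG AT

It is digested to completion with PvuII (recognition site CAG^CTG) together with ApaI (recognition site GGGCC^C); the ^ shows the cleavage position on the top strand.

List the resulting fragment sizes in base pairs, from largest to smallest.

PvuII sites (CAGCTG) start at positions 53, 70, 82.
PvuII cuts after base 3 of each site, so after positions 55, 72, 84.
The ApaI site (GGGCCC) starts at position 29.
ApaI cuts after base 5 of each site (before the last base), so after position 33.
Combined cut positions: 33, 55, 72, 84.
Circular molecule, 4 cuts → 4 fragments:
  34–55 → 22 bp
  56–72 → 17 bp
  73–84 → 12 bp
  85–102 then 1–33 → 18 + 33 = 51 bp
Sorted largest to smallest: 51, 22, 17, 12 bp.

51, 22, 17, 12 bp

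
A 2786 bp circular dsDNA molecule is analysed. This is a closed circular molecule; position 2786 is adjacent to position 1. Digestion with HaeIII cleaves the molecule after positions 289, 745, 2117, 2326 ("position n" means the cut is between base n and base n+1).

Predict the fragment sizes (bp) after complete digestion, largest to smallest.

1372, 749, 456, 209 bp

Circular molecule, 4 cuts → 4 fragments:
  745 − 289 = 456 bp
  2117 − 745 = 1372 bp
  2326 − 2117 = 209 bp
  wrap: 2786 − 2326 + 289 = 749 bp
Sorted largest to smallest: 1372, 749, 456, 209 bp.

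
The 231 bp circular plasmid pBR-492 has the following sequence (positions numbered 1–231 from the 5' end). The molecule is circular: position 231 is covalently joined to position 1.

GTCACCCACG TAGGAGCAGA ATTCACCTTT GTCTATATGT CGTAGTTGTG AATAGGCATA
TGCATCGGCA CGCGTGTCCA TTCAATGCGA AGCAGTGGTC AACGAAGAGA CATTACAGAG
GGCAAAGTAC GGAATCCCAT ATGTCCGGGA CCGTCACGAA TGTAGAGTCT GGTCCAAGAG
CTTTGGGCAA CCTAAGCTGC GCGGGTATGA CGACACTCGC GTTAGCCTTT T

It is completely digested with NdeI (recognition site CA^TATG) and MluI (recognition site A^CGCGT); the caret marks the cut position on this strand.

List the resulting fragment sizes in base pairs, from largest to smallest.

NdeI sites (CATATG) start at positions 57, 138.
NdeI cuts after base 2 of each site, so after positions 58, 139.
The MluI site (ACGCGT) starts at position 70.
MluI cuts after the first base of each site, so after position 70.
Combined cut positions: 58, 70, 139.
Circular molecule, 3 cuts → 3 fragments:
  59–70 → 12 bp
  71–139 → 69 bp
  140–231 then 1–58 → 92 + 58 = 150 bp
Sorted largest to smallest: 150, 69, 12 bp.

150, 69, 12 bp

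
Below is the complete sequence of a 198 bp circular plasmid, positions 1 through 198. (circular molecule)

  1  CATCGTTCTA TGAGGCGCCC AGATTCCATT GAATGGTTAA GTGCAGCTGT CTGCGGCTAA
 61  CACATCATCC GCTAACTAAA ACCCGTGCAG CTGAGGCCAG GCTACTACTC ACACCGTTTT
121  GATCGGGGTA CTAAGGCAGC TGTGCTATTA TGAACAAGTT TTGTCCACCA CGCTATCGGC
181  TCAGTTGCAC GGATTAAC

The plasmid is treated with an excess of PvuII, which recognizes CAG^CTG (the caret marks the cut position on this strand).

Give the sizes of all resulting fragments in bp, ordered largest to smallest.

105, 49, 44 bp

PvuII sites (CAGCTG) start at positions 44, 88, 137.
PvuII cuts after base 3 of each site, so after positions 46, 90, 139.
Circular molecule, 3 cuts → 3 fragments:
  47–90 → 44 bp
  91–139 → 49 bp
  140–198 then 1–46 → 59 + 46 = 105 bp
Sorted largest to smallest: 105, 49, 44 bp.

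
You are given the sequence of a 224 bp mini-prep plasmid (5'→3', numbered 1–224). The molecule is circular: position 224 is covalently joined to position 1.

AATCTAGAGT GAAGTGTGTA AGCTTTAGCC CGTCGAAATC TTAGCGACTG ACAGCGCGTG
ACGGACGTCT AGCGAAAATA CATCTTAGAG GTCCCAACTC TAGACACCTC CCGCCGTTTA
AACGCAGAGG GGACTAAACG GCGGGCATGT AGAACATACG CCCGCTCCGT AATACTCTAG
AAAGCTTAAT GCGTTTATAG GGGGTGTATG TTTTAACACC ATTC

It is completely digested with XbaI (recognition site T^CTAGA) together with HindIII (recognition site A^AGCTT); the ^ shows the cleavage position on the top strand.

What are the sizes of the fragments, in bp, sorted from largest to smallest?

79, 77, 45, 17, 6 bp

XbaI sites (TCTAGA) start at positions 3, 99, 176.
XbaI cuts after the first base of each site, so after positions 3, 99, 176.
HindIII sites (AAGCTT) start at positions 20, 182.
HindIII cuts after the first base of each site, so after positions 20, 182.
Combined cut positions: 3, 20, 99, 176, 182.
Circular molecule, 5 cuts → 5 fragments:
  4–20 → 17 bp
  21–99 → 79 bp
  100–176 → 77 bp
  177–182 → 6 bp
  183–224 then 1–3 → 42 + 3 = 45 bp
Sorted largest to smallest: 79, 77, 45, 17, 6 bp.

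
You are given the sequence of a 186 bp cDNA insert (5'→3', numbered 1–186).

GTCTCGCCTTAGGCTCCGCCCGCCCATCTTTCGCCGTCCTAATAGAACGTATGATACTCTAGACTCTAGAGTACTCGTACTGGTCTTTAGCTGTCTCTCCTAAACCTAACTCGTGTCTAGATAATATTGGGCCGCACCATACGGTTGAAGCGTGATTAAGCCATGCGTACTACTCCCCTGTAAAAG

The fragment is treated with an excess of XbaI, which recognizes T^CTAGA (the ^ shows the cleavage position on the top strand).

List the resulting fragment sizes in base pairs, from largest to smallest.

XbaI sites (TCTAGA) start at positions 58, 65, 116.
XbaI cuts after the first base of each site, so after positions 58, 65, 116.
Linear molecule, 3 cuts → 4 fragments:
  1–58 → 58 bp
  59–65 → 7 bp
  66–116 → 51 bp
  117–186 → 70 bp
Sorted largest to smallest: 70, 58, 51, 7 bp.

70, 58, 51, 7 bp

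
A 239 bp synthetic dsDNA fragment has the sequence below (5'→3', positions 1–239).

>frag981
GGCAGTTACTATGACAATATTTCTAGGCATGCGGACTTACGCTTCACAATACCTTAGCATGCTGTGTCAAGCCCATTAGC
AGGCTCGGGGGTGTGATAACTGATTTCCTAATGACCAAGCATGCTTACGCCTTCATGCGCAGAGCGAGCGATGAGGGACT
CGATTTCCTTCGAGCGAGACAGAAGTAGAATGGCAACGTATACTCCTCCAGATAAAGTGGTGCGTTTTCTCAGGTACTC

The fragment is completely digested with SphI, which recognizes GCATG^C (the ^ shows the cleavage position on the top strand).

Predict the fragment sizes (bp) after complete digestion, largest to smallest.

SphI sites (GCATGC) start at positions 27, 57, 119.
SphI cuts after base 5 of each site (before the last base), so after positions 31, 61, 123.
Linear molecule, 3 cuts → 4 fragments:
  1–31 → 31 bp
  32–61 → 30 bp
  62–123 → 62 bp
  124–239 → 116 bp
Sorted largest to smallest: 116, 62, 31, 30 bp.

116, 62, 31, 30 bp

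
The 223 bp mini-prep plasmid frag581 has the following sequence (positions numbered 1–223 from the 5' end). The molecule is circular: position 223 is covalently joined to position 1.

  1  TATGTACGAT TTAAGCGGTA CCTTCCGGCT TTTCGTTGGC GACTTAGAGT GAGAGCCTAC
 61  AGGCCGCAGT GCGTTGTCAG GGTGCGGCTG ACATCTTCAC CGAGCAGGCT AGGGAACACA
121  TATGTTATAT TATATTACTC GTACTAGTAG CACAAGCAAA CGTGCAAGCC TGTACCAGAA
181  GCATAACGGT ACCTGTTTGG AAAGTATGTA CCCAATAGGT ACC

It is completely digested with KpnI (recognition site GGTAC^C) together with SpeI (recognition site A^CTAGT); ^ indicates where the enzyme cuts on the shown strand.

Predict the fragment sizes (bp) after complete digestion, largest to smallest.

KpnI sites (GGTACC) start at positions 17, 188, 218.
KpnI cuts after base 5 of each site (before the last base), so after positions 21, 192, 222.
The SpeI site (ACTAGT) starts at position 143.
SpeI cuts after the first base of each site, so after position 143.
Combined cut positions: 21, 143, 192, 222.
Circular molecule, 4 cuts → 4 fragments:
  22–143 → 122 bp
  144–192 → 49 bp
  193–222 → 30 bp
  223–223 then 1–21 → 1 + 21 = 22 bp
Sorted largest to smallest: 122, 49, 30, 22 bp.

122, 49, 30, 22 bp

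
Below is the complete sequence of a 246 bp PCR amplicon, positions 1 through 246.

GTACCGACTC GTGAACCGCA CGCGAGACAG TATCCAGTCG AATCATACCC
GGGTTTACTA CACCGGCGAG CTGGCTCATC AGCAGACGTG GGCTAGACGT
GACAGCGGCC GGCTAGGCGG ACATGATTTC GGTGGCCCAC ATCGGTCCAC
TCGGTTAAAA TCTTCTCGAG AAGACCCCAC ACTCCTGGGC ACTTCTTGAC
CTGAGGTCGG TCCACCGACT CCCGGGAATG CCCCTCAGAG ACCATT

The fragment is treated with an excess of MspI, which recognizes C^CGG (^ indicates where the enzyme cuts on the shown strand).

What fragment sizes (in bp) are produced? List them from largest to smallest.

MspI sites (CCGG) start at positions 49, 63, 109, 222.
MspI cuts after the first base of each site, so after positions 49, 63, 109, 222.
Linear molecule, 4 cuts → 5 fragments:
  1–49 → 49 bp
  50–63 → 14 bp
  64–109 → 46 bp
  110–222 → 113 bp
  223–246 → 24 bp
Sorted largest to smallest: 113, 49, 46, 24, 14 bp.

113, 49, 46, 24, 14 bp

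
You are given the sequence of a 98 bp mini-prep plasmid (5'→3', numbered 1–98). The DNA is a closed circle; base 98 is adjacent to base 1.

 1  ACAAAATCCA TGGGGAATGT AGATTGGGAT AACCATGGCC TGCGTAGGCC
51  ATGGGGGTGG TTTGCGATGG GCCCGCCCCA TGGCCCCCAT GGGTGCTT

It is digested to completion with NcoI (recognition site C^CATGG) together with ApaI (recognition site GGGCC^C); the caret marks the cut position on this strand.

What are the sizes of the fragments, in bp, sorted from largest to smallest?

NcoI sites (CCATGG) start at positions 8, 33, 49, 78, 87.
NcoI cuts after the first base of each site, so after positions 8, 33, 49, 78, 87.
The ApaI site (GGGCCC) starts at position 69.
ApaI cuts after base 5 of each site (before the last base), so after position 73.
Combined cut positions: 8, 33, 49, 73, 78, 87.
Circular molecule, 6 cuts → 6 fragments:
  9–33 → 25 bp
  34–49 → 16 bp
  50–73 → 24 bp
  74–78 → 5 bp
  79–87 → 9 bp
  88–98 then 1–8 → 11 + 8 = 19 bp
Sorted largest to smallest: 25, 24, 19, 16, 9, 5 bp.

25, 24, 19, 16, 9, 5 bp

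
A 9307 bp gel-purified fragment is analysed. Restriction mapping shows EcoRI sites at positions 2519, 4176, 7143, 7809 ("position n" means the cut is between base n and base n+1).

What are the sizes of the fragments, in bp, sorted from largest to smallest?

Linear molecule, 4 cuts → 5 fragments:
  2519 − 0 = 2519 bp
  4176 − 2519 = 1657 bp
  7143 − 4176 = 2967 bp
  7809 − 7143 = 666 bp
  9307 − 7809 = 1498 bp
Sorted largest to smallest: 2967, 2519, 1657, 1498, 666 bp.

2967, 2519, 1657, 1498, 666 bp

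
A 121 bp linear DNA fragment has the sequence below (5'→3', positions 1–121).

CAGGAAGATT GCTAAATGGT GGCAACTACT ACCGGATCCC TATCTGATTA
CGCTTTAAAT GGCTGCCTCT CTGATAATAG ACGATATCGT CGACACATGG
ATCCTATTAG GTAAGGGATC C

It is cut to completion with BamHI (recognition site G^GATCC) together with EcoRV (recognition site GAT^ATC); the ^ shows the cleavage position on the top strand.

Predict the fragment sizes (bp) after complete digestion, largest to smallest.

51, 34, 17, 14, 5 bp

BamHI sites (GGATCC) start at positions 34, 99, 116.
BamHI cuts after the first base of each site, so after positions 34, 99, 116.
The EcoRV site (GATATC) starts at position 83.
EcoRV cuts after base 3 of each site, so after position 85.
Combined cut positions: 34, 85, 99, 116.
Linear molecule, 4 cuts → 5 fragments:
  1–34 → 34 bp
  35–85 → 51 bp
  86–99 → 14 bp
  100–116 → 17 bp
  117–121 → 5 bp
Sorted largest to smallest: 51, 34, 17, 14, 5 bp.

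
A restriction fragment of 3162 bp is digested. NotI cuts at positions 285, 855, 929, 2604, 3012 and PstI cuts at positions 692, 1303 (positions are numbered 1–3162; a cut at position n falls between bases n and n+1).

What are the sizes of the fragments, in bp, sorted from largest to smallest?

Combined cut positions (sorted): 285, 692, 855, 929, 1303, 2604, 3012.
Linear molecule, 7 cuts → 8 fragments:
  285 − 0 = 285 bp
  692 − 285 = 407 bp
  855 − 692 = 163 bp
  929 − 855 = 74 bp
  1303 − 929 = 374 bp
  2604 − 1303 = 1301 bp
  3012 − 2604 = 408 bp
  3162 − 3012 = 150 bp
Sorted largest to smallest: 1301, 408, 407, 374, 285, 163, 150, 74 bp.

1301, 408, 407, 374, 285, 163, 150, 74 bp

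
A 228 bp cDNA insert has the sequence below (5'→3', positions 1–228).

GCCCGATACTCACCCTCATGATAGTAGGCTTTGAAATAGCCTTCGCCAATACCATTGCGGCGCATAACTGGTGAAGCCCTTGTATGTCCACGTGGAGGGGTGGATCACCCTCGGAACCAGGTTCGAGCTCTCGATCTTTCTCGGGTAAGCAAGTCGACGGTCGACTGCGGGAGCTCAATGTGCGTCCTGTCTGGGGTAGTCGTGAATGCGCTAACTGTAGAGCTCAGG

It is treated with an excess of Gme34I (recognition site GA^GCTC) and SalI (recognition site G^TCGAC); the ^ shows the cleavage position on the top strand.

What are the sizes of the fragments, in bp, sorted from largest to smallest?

126, 49, 27, 12, 7, 7 bp

Gme34I sites (GAGCTC) start at positions 125, 171, 220.
Gme34I cuts after base 2 of each site, so after positions 126, 172, 221.
SalI sites (GTCGAC) start at positions 153, 160.
SalI cuts after the first base of each site, so after positions 153, 160.
Combined cut positions: 126, 153, 160, 172, 221.
Linear molecule, 5 cuts → 6 fragments:
  1–126 → 126 bp
  127–153 → 27 bp
  154–160 → 7 bp
  161–172 → 12 bp
  173–221 → 49 bp
  222–228 → 7 bp
Sorted largest to smallest: 126, 49, 27, 12, 7, 7 bp.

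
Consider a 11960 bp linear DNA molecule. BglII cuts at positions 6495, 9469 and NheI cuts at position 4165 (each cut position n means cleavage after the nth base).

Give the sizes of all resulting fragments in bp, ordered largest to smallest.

Combined cut positions (sorted): 4165, 6495, 9469.
Linear molecule, 3 cuts → 4 fragments:
  4165 − 0 = 4165 bp
  6495 − 4165 = 2330 bp
  9469 − 6495 = 2974 bp
  11960 − 9469 = 2491 bp
Sorted largest to smallest: 4165, 2974, 2491, 2330 bp.

4165, 2974, 2491, 2330 bp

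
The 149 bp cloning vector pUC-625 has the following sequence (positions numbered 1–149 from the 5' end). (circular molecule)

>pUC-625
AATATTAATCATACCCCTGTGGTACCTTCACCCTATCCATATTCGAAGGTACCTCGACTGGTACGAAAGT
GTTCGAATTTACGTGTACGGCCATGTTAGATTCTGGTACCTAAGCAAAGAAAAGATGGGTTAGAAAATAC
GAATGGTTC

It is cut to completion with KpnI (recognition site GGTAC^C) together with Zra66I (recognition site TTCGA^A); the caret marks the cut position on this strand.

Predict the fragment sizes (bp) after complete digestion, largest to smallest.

KpnI sites (GGTACC) start at positions 21, 48, 105.
KpnI cuts after base 5 of each site (before the last base), so after positions 25, 52, 109.
Zra66I sites (TTCGAA) start at positions 42, 72.
Zra66I cuts after base 5 of each site (before the last base), so after positions 46, 76.
Combined cut positions: 25, 46, 52, 76, 109.
Circular molecule, 5 cuts → 5 fragments:
  26–46 → 21 bp
  47–52 → 6 bp
  53–76 → 24 bp
  77–109 → 33 bp
  110–149 then 1–25 → 40 + 25 = 65 bp
Sorted largest to smallest: 65, 33, 24, 21, 6 bp.

65, 33, 24, 21, 6 bp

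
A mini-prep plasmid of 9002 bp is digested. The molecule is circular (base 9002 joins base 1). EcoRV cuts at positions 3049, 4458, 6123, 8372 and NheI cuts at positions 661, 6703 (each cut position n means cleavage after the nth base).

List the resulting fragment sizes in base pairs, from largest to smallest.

2388, 1669, 1665, 1409, 1291, 580 bp

Combined cut positions (sorted): 661, 3049, 4458, 6123, 6703, 8372.
Circular molecule, 6 cuts → 6 fragments:
  3049 − 661 = 2388 bp
  4458 − 3049 = 1409 bp
  6123 − 4458 = 1665 bp
  6703 − 6123 = 580 bp
  8372 − 6703 = 1669 bp
  wrap: 9002 − 8372 + 661 = 1291 bp
Sorted largest to smallest: 2388, 1669, 1665, 1409, 1291, 580 bp.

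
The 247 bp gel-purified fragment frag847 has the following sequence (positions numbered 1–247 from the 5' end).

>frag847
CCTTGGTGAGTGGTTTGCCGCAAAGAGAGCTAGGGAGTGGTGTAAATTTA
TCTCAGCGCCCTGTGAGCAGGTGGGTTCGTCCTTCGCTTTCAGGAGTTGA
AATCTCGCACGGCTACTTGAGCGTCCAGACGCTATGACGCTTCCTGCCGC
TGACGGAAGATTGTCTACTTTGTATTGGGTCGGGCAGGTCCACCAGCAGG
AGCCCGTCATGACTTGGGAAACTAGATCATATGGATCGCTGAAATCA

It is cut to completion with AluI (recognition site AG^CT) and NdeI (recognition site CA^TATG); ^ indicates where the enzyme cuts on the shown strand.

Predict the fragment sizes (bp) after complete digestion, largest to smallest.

The AluI site (AGCT) starts at position 28.
AluI cuts after base 2 of each site, so after position 29.
The NdeI site (CATATG) starts at position 228.
NdeI cuts after base 2 of each site, so after position 229.
Combined cut positions: 29, 229.
Linear molecule, 2 cuts → 3 fragments:
  1–29 → 29 bp
  30–229 → 200 bp
  230–247 → 18 bp
Sorted largest to smallest: 200, 29, 18 bp.

200, 29, 18 bp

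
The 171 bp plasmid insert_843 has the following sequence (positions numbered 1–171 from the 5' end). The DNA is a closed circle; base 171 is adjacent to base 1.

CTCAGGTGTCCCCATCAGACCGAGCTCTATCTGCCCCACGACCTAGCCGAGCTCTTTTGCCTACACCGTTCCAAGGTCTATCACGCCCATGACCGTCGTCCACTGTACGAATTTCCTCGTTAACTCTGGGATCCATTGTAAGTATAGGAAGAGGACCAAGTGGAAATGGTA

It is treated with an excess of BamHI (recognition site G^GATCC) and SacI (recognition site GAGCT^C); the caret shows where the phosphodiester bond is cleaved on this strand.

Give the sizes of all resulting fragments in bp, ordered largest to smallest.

The BamHI site (GGATCC) starts at position 129.
BamHI cuts after the first base of each site, so after position 129.
SacI sites (GAGCTC) start at positions 22, 49.
SacI cuts after base 5 of each site (before the last base), so after positions 26, 53.
Combined cut positions: 26, 53, 129.
Circular molecule, 3 cuts → 3 fragments:
  27–53 → 27 bp
  54–129 → 76 bp
  130–171 then 1–26 → 42 + 26 = 68 bp
Sorted largest to smallest: 76, 68, 27 bp.

76, 68, 27 bp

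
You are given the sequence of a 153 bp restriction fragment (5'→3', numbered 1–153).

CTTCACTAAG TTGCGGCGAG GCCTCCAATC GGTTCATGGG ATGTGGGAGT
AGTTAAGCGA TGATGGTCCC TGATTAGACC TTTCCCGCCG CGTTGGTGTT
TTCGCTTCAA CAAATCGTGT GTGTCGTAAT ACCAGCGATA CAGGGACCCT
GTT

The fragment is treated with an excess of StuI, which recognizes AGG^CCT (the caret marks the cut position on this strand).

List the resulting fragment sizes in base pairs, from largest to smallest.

The StuI site (AGGCCT) starts at position 19.
StuI cuts after base 3 of each site, so after position 21.
Linear molecule, 1 cut → 2 fragments:
  1–21 → 21 bp
  22–153 → 132 bp
Sorted largest to smallest: 132, 21 bp.

132, 21 bp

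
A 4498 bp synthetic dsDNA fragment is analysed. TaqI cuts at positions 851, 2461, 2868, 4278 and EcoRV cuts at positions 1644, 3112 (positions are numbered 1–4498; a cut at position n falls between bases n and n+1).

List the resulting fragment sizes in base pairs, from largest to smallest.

Combined cut positions (sorted): 851, 1644, 2461, 2868, 3112, 4278.
Linear molecule, 6 cuts → 7 fragments:
  851 − 0 = 851 bp
  1644 − 851 = 793 bp
  2461 − 1644 = 817 bp
  2868 − 2461 = 407 bp
  3112 − 2868 = 244 bp
  4278 − 3112 = 1166 bp
  4498 − 4278 = 220 bp
Sorted largest to smallest: 1166, 851, 817, 793, 407, 244, 220 bp.

1166, 851, 817, 793, 407, 244, 220 bp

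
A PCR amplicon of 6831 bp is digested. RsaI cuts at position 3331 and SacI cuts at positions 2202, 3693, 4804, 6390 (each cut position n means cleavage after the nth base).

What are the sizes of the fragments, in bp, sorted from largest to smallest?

Combined cut positions (sorted): 2202, 3331, 3693, 4804, 6390.
Linear molecule, 5 cuts → 6 fragments:
  2202 − 0 = 2202 bp
  3331 − 2202 = 1129 bp
  3693 − 3331 = 362 bp
  4804 − 3693 = 1111 bp
  6390 − 4804 = 1586 bp
  6831 − 6390 = 441 bp
Sorted largest to smallest: 2202, 1586, 1129, 1111, 441, 362 bp.

2202, 1586, 1129, 1111, 441, 362 bp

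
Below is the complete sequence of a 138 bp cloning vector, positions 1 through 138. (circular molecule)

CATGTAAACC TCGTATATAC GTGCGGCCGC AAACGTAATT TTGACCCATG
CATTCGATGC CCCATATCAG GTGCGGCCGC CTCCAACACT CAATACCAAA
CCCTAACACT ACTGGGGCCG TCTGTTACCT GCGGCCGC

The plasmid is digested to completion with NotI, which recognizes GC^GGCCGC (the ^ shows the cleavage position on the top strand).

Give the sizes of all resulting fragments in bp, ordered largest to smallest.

58, 50, 30 bp

NotI sites (GCGGCCGC) start at positions 23, 73, 131.
NotI cuts after base 2 of each site, so after positions 24, 74, 132.
Circular molecule, 3 cuts → 3 fragments:
  25–74 → 50 bp
  75–132 → 58 bp
  133–138 then 1–24 → 6 + 24 = 30 bp
Sorted largest to smallest: 58, 50, 30 bp.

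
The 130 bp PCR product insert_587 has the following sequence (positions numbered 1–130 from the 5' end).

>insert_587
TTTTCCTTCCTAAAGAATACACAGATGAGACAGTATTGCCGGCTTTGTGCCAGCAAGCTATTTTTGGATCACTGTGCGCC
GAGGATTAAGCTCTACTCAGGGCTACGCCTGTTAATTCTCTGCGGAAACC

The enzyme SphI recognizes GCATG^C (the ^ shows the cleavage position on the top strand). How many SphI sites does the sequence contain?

No occurrence of GCATGC is present in the sequence.
SphI does not cut: 0 sites.

0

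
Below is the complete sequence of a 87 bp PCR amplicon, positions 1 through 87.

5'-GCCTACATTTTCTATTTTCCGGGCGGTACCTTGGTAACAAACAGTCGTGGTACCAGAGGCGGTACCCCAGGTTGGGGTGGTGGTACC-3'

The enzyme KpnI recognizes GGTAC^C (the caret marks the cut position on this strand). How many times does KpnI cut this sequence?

GGTACC occurs starting at positions 25, 49, 61, 82.
KpnI cuts at 4 sites.

4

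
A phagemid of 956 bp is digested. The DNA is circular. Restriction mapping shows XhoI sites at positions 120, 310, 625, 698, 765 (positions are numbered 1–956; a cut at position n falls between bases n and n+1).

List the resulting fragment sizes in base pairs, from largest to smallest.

Circular molecule, 5 cuts → 5 fragments:
  310 − 120 = 190 bp
  625 − 310 = 315 bp
  698 − 625 = 73 bp
  765 − 698 = 67 bp
  wrap: 956 − 765 + 120 = 311 bp
Sorted largest to smallest: 315, 311, 190, 73, 67 bp.

315, 311, 190, 73, 67 bp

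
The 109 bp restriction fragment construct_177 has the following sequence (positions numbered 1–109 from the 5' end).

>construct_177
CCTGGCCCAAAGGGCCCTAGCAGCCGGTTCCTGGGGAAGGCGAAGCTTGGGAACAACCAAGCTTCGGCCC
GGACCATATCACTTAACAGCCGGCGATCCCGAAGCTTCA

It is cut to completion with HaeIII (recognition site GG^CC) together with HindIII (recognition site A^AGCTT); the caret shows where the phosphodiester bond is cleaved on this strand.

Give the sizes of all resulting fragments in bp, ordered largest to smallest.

35, 29, 16, 9, 8, 7, 5 bp

HaeIII sites (GGCC) start at positions 4, 13, 66.
HaeIII cuts after base 2 of each site, so after positions 5, 14, 67.
HindIII sites (AAGCTT) start at positions 43, 59, 102.
HindIII cuts after the first base of each site, so after positions 43, 59, 102.
Combined cut positions: 5, 14, 43, 59, 67, 102.
Linear molecule, 6 cuts → 7 fragments:
  1–5 → 5 bp
  6–14 → 9 bp
  15–43 → 29 bp
  44–59 → 16 bp
  60–67 → 8 bp
  68–102 → 35 bp
  103–109 → 7 bp
Sorted largest to smallest: 35, 29, 16, 9, 8, 7, 5 bp.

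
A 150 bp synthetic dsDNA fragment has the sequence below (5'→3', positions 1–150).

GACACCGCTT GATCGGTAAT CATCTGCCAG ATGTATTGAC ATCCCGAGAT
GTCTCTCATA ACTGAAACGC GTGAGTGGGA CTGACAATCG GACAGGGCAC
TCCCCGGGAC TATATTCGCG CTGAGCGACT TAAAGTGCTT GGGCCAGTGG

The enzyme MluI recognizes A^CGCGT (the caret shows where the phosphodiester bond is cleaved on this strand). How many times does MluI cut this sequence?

ACGCGT occurs starting at position 67.
MluI cuts at 1 site.

1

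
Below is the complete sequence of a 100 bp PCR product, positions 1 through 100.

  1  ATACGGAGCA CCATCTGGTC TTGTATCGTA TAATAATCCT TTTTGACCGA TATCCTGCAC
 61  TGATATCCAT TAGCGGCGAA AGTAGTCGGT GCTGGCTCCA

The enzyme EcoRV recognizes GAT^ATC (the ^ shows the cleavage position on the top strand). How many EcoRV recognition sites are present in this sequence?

2

GATATC occurs starting at positions 49, 62.
EcoRV cuts at 2 sites.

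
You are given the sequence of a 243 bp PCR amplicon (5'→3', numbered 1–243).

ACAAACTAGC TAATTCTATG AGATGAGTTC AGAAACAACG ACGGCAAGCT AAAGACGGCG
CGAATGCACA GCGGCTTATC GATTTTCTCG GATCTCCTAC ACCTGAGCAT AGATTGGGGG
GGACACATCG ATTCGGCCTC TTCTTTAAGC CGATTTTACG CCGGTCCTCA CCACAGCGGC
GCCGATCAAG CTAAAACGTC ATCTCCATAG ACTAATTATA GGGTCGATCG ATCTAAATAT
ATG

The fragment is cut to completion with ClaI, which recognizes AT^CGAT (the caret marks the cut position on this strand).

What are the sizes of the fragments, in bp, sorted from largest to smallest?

ClaI sites (ATCGAT) start at positions 78, 127, 227.
ClaI cuts after base 2 of each site, so after positions 79, 128, 228.
Linear molecule, 3 cuts → 4 fragments:
  1–79 → 79 bp
  80–128 → 49 bp
  129–228 → 100 bp
  229–243 → 15 bp
Sorted largest to smallest: 100, 79, 49, 15 bp.

100, 79, 49, 15 bp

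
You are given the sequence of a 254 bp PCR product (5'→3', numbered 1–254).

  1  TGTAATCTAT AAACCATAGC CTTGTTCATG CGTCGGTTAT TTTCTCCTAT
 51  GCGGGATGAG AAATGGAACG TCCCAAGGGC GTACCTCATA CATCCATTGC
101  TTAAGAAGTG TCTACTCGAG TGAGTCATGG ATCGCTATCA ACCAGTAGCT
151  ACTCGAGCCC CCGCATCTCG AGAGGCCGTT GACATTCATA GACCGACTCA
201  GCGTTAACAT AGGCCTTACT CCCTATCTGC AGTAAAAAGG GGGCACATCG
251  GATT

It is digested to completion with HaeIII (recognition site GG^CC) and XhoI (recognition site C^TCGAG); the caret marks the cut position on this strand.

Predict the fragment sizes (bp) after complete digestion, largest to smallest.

HaeIII sites (GGCC) start at positions 174, 212.
HaeIII cuts after base 2 of each site, so after positions 175, 213.
XhoI sites (CTCGAG) start at positions 115, 152, 167.
XhoI cuts after the first base of each site, so after positions 115, 152, 167.
Combined cut positions: 115, 152, 167, 175, 213.
Linear molecule, 5 cuts → 6 fragments:
  1–115 → 115 bp
  116–152 → 37 bp
  153–167 → 15 bp
  168–175 → 8 bp
  176–213 → 38 bp
  214–254 → 41 bp
Sorted largest to smallest: 115, 41, 38, 37, 15, 8 bp.

115, 41, 38, 37, 15, 8 bp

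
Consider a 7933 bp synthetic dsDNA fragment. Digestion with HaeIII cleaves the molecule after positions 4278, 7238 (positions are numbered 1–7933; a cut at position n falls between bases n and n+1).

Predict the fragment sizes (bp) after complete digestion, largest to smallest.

4278, 2960, 695 bp

Linear molecule, 2 cuts → 3 fragments:
  4278 − 0 = 4278 bp
  7238 − 4278 = 2960 bp
  7933 − 7238 = 695 bp
Sorted largest to smallest: 4278, 2960, 695 bp.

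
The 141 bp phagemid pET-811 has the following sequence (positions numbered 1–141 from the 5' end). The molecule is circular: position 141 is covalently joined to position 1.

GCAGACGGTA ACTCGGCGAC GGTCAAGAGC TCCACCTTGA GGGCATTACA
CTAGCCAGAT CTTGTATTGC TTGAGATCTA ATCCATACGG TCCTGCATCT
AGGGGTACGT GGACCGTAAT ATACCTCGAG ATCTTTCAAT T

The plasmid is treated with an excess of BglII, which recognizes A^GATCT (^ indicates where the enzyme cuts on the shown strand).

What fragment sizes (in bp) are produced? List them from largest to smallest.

69, 55, 17 bp

BglII sites (AGATCT) start at positions 57, 74, 129.
BglII cuts after the first base of each site, so after positions 57, 74, 129.
Circular molecule, 3 cuts → 3 fragments:
  58–74 → 17 bp
  75–129 → 55 bp
  130–141 then 1–57 → 12 + 57 = 69 bp
Sorted largest to smallest: 69, 55, 17 bp.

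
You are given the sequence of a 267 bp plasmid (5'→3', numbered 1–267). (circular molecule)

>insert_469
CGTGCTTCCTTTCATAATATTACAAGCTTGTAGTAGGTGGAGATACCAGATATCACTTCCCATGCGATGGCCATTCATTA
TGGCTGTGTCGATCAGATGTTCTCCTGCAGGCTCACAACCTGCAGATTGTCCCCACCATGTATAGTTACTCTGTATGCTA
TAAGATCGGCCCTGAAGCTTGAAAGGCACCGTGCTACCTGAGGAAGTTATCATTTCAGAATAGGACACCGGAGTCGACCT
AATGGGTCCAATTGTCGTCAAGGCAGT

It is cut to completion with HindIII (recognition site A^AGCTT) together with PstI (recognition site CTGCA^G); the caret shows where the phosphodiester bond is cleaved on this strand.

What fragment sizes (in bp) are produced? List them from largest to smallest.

116, 85, 51, 15 bp

HindIII sites (AAGCTT) start at positions 24, 175.
HindIII cuts after the first base of each site, so after positions 24, 175.
PstI sites (CTGCAG) start at positions 105, 120.
PstI cuts after base 5 of each site (before the last base), so after positions 109, 124.
Combined cut positions: 24, 109, 124, 175.
Circular molecule, 4 cuts → 4 fragments:
  25–109 → 85 bp
  110–124 → 15 bp
  125–175 → 51 bp
  176–267 then 1–24 → 92 + 24 = 116 bp
Sorted largest to smallest: 116, 85, 51, 15 bp.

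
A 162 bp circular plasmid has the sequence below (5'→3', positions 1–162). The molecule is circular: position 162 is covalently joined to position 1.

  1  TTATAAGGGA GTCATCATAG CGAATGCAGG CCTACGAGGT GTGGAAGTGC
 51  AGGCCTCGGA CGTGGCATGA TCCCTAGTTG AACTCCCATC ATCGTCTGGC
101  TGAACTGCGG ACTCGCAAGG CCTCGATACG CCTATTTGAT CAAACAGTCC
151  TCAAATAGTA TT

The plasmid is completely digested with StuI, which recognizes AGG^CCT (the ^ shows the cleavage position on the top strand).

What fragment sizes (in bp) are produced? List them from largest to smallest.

StuI sites (AGGCCT) start at positions 28, 51, 118.
StuI cuts after base 3 of each site, so after positions 30, 53, 120.
Circular molecule, 3 cuts → 3 fragments:
  31–53 → 23 bp
  54–120 → 67 bp
  121–162 then 1–30 → 42 + 30 = 72 bp
Sorted largest to smallest: 72, 67, 23 bp.

72, 67, 23 bp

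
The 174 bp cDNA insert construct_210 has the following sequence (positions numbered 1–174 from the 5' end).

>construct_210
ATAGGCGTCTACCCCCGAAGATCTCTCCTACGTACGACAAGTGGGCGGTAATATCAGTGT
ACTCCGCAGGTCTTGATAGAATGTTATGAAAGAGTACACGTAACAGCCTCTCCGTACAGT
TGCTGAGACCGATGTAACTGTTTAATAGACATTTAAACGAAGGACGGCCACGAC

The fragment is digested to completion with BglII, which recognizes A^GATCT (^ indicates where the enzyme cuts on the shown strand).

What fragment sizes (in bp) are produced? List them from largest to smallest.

155, 19 bp

The BglII site (AGATCT) starts at position 19.
BglII cuts after the first base of each site, so after position 19.
Linear molecule, 1 cut → 2 fragments:
  1–19 → 19 bp
  20–174 → 155 bp
Sorted largest to smallest: 155, 19 bp.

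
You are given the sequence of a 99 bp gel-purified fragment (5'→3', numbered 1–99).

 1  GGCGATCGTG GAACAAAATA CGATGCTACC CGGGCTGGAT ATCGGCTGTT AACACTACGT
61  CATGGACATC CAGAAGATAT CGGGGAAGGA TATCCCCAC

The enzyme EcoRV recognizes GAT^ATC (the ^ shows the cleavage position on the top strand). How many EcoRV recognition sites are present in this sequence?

3

GATATC occurs starting at positions 38, 76, 89.
EcoRV cuts at 3 sites.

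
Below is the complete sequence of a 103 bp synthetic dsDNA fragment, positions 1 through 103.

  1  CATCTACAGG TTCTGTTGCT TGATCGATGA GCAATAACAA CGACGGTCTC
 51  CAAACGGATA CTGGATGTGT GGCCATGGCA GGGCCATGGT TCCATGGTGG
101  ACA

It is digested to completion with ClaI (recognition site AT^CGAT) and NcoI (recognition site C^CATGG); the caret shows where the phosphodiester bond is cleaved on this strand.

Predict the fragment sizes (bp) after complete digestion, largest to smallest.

The ClaI site (ATCGAT) starts at position 23.
ClaI cuts after base 2 of each site, so after position 24.
NcoI sites (CCATGG) start at positions 73, 84, 92.
NcoI cuts after the first base of each site, so after positions 73, 84, 92.
Combined cut positions: 24, 73, 84, 92.
Linear molecule, 4 cuts → 5 fragments:
  1–24 → 24 bp
  25–73 → 49 bp
  74–84 → 11 bp
  85–92 → 8 bp
  93–103 → 11 bp
Sorted largest to smallest: 49, 24, 11, 11, 8 bp.

49, 24, 11, 11, 8 bp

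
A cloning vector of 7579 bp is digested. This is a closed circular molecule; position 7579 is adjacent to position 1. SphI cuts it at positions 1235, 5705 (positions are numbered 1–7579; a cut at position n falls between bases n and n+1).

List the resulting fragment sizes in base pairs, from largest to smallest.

4470, 3109 bp

Circular molecule, 2 cuts → 2 fragments:
  5705 − 1235 = 4470 bp
  wrap: 7579 − 5705 + 1235 = 3109 bp
Sorted largest to smallest: 4470, 3109 bp.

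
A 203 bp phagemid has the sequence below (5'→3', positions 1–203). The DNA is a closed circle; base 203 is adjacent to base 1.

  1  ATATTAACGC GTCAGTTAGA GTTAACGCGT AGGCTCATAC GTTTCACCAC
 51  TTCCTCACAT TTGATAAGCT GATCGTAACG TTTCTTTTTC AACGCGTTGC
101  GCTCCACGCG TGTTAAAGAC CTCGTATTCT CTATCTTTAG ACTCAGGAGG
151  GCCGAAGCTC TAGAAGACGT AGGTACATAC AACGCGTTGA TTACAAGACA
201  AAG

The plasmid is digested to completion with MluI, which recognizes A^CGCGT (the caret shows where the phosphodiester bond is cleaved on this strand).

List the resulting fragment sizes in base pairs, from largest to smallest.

MluI sites (ACGCGT) start at positions 7, 25, 92, 106, 182.
MluI cuts after the first base of each site, so after positions 7, 25, 92, 106, 182.
Circular molecule, 5 cuts → 5 fragments:
  8–25 → 18 bp
  26–92 → 67 bp
  93–106 → 14 bp
  107–182 → 76 bp
  183–203 then 1–7 → 21 + 7 = 28 bp
Sorted largest to smallest: 76, 67, 28, 18, 14 bp.

76, 67, 28, 18, 14 bp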